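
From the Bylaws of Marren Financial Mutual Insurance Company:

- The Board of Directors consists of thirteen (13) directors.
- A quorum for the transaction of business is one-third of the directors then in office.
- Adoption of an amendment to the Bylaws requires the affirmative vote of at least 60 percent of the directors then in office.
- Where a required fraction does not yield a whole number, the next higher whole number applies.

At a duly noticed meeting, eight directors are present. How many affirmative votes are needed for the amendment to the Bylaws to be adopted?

8

The amendment to the Bylaws requires three-fifths of the directors then in office (13).
3/5 of 13 = 7.80, rounded up to 8.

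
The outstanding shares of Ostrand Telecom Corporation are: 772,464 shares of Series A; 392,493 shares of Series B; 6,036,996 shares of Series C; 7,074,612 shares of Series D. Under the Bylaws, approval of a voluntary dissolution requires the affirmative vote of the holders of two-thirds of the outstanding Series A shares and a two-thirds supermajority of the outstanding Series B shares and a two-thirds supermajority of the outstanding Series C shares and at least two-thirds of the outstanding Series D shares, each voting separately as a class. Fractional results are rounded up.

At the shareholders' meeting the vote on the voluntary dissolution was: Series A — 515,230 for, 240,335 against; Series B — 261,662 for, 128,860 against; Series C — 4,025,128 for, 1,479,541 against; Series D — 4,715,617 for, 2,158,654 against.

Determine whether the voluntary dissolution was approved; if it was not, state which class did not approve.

Series A: 2/3 of 772464 = 514976; 514,976 required, 515,230 in favor — approved.
Series B: 2/3 of 392493 = 261662; 261,662 required, 261,662 in favor — approved.
Series C: 2/3 of 6036996 = 4024664; 4,024,664 required, 4,025,128 in favor — approved.
Series D: 2/3 of 7074612 = 4716408; 4,716,408 required, 4,715,617 in favor — not approved.

Not approved — the Series D shares did not give the required vote.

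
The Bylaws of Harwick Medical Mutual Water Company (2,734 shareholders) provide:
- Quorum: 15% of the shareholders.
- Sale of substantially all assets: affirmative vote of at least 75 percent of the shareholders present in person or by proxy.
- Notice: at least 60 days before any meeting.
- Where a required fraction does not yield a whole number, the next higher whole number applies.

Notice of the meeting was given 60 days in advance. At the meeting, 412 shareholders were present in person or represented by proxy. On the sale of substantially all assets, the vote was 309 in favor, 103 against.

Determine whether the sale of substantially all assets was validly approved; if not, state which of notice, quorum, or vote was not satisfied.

Valid — all requirements satisfied.

Notice: 60 days given; 60 required. Satisfied.
Quorum: 15% of 2,734 = 410.10, rounded up to 411; 412 present. Satisfied.
Vote: requires three-fourths of those present (412); 3/4 of 412 = 309, so 309 needed; 309 in favor. Satisfied.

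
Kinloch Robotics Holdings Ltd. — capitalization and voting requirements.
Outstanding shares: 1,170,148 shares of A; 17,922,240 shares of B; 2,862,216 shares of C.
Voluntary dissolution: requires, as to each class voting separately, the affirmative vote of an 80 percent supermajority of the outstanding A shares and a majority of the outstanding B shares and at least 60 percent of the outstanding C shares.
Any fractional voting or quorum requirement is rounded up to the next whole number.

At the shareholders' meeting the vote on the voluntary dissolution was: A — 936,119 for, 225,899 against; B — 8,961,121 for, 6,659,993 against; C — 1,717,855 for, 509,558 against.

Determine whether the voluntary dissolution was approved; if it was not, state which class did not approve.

A: 4/5 of 1170148 = 936118.40, rounded up to 936119; 936,119 required, 936,119 in favor — approved.
B: a majority of 17922240 is 8961121; 8,961,121 required, 8,961,121 in favor — approved.
C: 3/5 of 2862216 = 1717329.60, rounded up to 1717330; 1,717,330 required, 1,717,855 in favor — approved.

Approved — every class gave the required vote.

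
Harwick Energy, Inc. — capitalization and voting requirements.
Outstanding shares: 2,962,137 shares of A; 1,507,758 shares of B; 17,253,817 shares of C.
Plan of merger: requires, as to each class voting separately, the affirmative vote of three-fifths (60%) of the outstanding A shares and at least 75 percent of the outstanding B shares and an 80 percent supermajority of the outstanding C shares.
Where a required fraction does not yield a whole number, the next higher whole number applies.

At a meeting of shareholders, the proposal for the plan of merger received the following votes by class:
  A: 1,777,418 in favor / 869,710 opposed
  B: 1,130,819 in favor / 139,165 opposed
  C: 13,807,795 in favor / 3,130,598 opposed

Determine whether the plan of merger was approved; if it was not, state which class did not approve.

A: 3/5 of 2962137 = 1777282.20, rounded up to 1777283; 1,777,283 required, 1,777,418 in favor — approved.
B: 3/4 of 1507758 = 1130818.50, rounded up to 1130819; 1,130,819 required, 1,130,819 in favor — approved.
C: 4/5 of 17253817 = 13803053.60, rounded up to 13803054; 13,803,054 required, 13,807,795 in favor — approved.

Approved — every class gave the required vote.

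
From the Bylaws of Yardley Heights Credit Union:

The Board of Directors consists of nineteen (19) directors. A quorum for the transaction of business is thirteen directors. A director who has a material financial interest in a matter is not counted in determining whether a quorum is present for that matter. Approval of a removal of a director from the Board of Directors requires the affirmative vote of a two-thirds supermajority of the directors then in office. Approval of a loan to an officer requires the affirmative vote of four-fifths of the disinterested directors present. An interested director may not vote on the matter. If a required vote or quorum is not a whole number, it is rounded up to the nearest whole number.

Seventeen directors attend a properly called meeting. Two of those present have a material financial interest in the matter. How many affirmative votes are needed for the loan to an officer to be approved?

The loan to an officer requires four-fifths of the disinterested directors present (17 − 2 = 15).
4/5 of 15 = 12.

12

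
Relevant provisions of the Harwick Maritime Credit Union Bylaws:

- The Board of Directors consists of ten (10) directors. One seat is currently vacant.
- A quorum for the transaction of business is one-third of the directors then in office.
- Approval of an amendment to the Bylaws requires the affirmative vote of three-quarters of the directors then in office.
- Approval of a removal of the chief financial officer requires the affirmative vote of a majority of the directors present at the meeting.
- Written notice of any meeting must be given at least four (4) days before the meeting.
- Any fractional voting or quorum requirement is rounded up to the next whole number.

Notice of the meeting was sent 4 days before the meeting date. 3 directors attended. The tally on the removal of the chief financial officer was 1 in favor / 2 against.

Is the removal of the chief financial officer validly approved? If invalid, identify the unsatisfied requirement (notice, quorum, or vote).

Invalid — vote requirement not satisfied.

Notice: 4 days given; 4 required (4 ≥ 4). Satisfied.
Quorum: 3 present; quorum is 3. Satisfied.
Vote: the removal of the chief financial officer requires a majority of the directors present (3). A majority of 3 is 2, so 2 affirmative votes are needed; 1 voted in favor. Not satisfied.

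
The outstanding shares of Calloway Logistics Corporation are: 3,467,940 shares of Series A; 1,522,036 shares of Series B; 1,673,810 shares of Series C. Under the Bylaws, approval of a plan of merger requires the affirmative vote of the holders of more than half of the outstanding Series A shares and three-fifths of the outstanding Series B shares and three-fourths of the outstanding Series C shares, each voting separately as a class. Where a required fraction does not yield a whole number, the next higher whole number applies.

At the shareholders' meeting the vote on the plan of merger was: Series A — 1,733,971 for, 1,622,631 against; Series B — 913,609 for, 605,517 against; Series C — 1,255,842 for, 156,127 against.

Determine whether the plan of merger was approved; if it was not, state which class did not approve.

Series A: a majority of 3467940 is 1733971; 1,733,971 required, 1,733,971 in favor — approved.
Series B: 3/5 of 1522036 = 913221.60, rounded up to 913222; 913,222 required, 913,609 in favor — approved.
Series C: 3/4 of 1673810 = 1255357.50, rounded up to 1255358; 1,255,358 required, 1,255,842 in favor — approved.

Approved — every class gave the required vote.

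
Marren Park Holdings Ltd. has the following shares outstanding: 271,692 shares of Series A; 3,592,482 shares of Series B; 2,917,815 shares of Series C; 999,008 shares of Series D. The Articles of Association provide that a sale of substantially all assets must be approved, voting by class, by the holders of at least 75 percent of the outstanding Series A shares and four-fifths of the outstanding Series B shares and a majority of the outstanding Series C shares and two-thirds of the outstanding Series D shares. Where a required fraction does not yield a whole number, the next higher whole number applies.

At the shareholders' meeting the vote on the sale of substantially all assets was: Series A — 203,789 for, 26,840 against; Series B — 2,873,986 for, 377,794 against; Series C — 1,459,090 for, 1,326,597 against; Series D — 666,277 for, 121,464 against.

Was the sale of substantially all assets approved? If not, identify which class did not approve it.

Series A: 3/4 of 271692 = 203769; 203,769 required, 203,789 in favor — approved.
Series B: 4/5 of 3592482 = 2873985.60, rounded up to 2873986; 2,873,986 required, 2,873,986 in favor — approved.
Series C: a majority of 2917815 is 1458908; 1,458,908 required, 1,459,090 in favor — approved.
Series D: 2/3 of 999008 = 666005.33, rounded up to 666006; 666,006 required, 666,277 in favor — approved.

Approved — every class gave the required vote.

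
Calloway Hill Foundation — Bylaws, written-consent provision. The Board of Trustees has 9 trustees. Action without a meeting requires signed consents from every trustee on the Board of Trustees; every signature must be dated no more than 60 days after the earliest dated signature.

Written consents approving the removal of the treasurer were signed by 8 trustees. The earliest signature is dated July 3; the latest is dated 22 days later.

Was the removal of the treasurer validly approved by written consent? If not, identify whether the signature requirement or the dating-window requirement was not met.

Not effective — insufficient signatures.

Signatures required: every one of 9 — unanimous means all 9, so 9 needed; 8 signed. Insufficient.
Dating window: the latest signature is 22 days after the earliest; the limit is 60 days. Within the window.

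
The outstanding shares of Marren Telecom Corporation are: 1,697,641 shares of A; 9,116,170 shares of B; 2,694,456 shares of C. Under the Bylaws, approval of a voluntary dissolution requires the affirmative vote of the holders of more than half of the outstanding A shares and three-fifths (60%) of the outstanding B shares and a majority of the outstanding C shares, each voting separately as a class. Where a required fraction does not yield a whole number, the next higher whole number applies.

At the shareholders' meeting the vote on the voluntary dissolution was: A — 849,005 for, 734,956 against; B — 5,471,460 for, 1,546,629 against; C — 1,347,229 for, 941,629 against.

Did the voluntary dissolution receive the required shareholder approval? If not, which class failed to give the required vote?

Approved — every class gave the required vote.

A: a majority of 1697641 is 848821; 848,821 required, 849,005 in favor — approved.
B: 3/5 of 9116170 = 5469702; 5,469,702 required, 5,471,460 in favor — approved.
C: a majority of 2694456 is 1347229; 1,347,229 required, 1,347,229 in favor — approved.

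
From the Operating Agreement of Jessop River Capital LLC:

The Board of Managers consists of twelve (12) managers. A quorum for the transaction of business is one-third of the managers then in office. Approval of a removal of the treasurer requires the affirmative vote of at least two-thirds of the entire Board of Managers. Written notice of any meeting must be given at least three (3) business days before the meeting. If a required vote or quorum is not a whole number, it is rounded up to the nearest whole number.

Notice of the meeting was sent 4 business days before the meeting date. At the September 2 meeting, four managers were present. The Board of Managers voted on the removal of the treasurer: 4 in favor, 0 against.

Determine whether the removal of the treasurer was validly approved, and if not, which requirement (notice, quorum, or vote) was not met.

Invalid — vote requirement not satisfied.

Notice: 4 business days given; 3 required (4 ≥ 3). Satisfied.
Quorum: 4 present; quorum is 4. Satisfied.
Vote: the removal of the treasurer requires two-thirds of the entire Board of Managers (12). 2/3 of 12 = 8, so 8 affirmative votes are needed; 4 voted in favor. Not satisfied.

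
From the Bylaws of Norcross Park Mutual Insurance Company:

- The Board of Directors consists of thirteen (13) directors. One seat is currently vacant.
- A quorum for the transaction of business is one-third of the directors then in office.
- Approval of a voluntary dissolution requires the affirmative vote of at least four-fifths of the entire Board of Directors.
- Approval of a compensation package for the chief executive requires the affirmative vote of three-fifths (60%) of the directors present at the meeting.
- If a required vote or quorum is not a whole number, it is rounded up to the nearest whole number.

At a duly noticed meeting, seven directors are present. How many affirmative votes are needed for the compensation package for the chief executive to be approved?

The compensation package for the chief executive requires three-fifths of the directors present (7).
3/5 of 7 = 4.20, rounded up to 5.

5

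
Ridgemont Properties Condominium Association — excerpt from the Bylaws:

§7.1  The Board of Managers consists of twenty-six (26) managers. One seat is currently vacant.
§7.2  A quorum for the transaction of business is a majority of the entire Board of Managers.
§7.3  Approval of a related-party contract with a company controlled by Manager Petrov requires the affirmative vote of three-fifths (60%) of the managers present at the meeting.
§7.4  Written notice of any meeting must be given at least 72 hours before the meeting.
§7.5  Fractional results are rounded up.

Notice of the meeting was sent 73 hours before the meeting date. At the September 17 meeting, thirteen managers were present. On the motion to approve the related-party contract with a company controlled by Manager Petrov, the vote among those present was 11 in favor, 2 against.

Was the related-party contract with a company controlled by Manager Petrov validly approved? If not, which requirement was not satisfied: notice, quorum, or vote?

Invalid — quorum requirement not satisfied.

Notice: 73 hours given; 72 required (73 ≥ 72). Satisfied.
Quorum: 13 present; quorum is 14. Not satisfied.
Vote: the related-party contract with a company controlled by Manager Petrov requires three-fifths of the managers present (13). 3/5 of 13 = 7.80, rounded up to 8, so 8 affirmative votes are needed; 11 voted in favor. Satisfied. (Moot — without a quorum no business can be validly transacted.)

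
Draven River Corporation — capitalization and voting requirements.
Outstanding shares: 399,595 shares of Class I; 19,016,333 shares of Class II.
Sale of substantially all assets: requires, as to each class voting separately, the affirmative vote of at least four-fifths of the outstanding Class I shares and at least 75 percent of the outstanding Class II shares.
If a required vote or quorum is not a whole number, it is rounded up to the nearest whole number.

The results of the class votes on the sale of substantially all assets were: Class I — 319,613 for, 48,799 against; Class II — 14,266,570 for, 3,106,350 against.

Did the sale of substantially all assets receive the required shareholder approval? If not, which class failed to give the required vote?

Class I: 4/5 of 399595 = 319676; 319,676 required, 319,613 in favor — not approved.
Class II: 3/4 of 19016333 = 14262249.75, rounded up to 14262250; 14,262,250 required, 14,266,570 in favor — approved.

Not approved — the Class I shares did not give the required vote.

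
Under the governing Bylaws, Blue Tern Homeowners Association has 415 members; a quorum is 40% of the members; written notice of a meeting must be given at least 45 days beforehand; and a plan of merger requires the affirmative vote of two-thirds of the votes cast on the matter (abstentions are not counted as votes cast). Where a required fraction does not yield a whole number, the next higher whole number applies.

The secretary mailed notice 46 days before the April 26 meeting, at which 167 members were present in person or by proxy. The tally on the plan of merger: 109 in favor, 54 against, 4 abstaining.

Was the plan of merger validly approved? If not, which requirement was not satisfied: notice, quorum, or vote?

Valid — all requirements satisfied.

Notice: 46 days given; 45 required. Satisfied.
Quorum: 40% of 415 = 166; 167 present. Satisfied.
Vote: requires two-thirds of the votes cast (167 − 4 abstaining = 163); 2/3 of 163 = 108.67, rounded up to 109, so 109 needed; 109 in favor. Satisfied.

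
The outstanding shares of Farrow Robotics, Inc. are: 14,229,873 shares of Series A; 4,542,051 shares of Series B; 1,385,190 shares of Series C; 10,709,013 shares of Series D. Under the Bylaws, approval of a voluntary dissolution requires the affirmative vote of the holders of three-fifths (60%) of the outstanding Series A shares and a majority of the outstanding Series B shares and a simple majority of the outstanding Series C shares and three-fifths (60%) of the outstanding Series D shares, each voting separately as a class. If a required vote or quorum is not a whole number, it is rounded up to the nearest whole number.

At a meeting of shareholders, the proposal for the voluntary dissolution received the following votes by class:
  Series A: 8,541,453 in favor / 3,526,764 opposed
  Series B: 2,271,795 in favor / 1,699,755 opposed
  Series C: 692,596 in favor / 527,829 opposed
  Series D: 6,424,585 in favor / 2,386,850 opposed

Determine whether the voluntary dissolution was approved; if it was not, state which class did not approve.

Series A: 3/5 of 14229873 = 8537923.80, rounded up to 8537924; 8,537,924 required, 8,541,453 in favor — approved.
Series B: a majority of 4542051 is 2271026; 2,271,026 required, 2,271,795 in favor — approved.
Series C: a majority of 1385190 is 692596; 692,596 required, 692,596 in favor — approved.
Series D: 3/5 of 10709013 = 6425407.80, rounded up to 6425408; 6,425,408 required, 6,424,585 in favor — not approved.

Not approved — the Series D shares did not give the required vote.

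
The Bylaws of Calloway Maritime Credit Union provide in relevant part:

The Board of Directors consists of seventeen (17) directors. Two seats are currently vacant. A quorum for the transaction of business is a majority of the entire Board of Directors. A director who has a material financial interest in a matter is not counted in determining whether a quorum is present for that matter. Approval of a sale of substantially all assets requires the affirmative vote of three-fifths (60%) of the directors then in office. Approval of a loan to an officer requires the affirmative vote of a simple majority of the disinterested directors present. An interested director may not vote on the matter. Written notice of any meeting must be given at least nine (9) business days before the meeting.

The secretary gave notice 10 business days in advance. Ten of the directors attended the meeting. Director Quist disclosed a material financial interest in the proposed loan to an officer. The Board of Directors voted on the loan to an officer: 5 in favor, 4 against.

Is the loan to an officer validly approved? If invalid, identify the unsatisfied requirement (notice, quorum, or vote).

Valid — all requirements satisfied.

Notice: 10 business days given; 9 required (10 ≥ 9). Satisfied.
Quorum: 10 present, but the 1 interested director does not count, leaving 9. Quorum is 9. Satisfied.
Vote: the loan to an officer requires a majority of the disinterested directors present (10 − 1 = 9). A majority of 9 is 5, so 5 affirmative votes are needed; 5 voted in favor. Satisfied.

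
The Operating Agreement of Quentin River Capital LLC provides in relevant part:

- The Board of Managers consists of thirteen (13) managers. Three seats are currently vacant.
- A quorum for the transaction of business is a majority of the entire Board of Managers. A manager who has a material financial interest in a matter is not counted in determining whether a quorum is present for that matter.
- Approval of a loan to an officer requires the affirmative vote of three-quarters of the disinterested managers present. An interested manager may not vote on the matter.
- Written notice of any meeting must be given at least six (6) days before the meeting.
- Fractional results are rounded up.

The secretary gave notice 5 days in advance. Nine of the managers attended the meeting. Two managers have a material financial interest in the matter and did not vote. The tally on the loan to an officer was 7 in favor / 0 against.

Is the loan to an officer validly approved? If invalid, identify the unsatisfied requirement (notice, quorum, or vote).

Invalid — notice requirement not satisfied.

Notice: 5 days given; 6 required (5 < 6). Not satisfied.
Quorum: 9 present, but the 2 interested managers do not count, leaving 7. Quorum is 7. Satisfied.
Vote: the loan to an officer requires three-fourths of the disinterested managers present (9 − 2 = 7). 3/4 of 7 = 5.25, rounded up to 6, so 6 affirmative votes are needed; 7 voted in favor. Satisfied.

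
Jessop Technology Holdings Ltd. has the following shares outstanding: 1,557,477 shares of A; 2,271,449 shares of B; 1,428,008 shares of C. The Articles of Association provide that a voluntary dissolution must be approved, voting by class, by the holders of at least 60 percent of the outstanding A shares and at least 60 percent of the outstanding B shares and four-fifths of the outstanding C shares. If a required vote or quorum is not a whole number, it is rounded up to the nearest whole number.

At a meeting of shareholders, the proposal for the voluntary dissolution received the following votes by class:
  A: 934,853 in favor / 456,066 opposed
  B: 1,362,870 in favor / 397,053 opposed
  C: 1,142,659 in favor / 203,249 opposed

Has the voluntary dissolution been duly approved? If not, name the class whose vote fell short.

Approved — every class gave the required vote.

A: 3/5 of 1557477 = 934486.20, rounded up to 934487; 934,487 required, 934,853 in favor — approved.
B: 3/5 of 2271449 = 1362869.40, rounded up to 1362870; 1,362,870 required, 1,362,870 in favor — approved.
C: 4/5 of 1428008 = 1142406.40, rounded up to 1142407; 1,142,407 required, 1,142,659 in favor — approved.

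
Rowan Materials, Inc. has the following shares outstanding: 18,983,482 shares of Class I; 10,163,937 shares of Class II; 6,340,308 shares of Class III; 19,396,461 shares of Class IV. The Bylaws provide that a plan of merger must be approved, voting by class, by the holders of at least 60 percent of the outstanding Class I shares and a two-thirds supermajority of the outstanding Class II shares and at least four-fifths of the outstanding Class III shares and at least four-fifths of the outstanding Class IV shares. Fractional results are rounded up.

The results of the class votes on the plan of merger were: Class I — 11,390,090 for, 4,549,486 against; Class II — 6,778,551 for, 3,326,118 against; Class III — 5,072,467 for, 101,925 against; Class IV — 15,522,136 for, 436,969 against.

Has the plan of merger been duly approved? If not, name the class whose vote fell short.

Class I: 3/5 of 18983482 = 11390089.20, rounded up to 11390090; 11,390,090 required, 11,390,090 in favor — approved.
Class II: 2/3 of 10163937 = 6775958; 6,775,958 required, 6,778,551 in favor — approved.
Class III: 4/5 of 6340308 = 5072246.40, rounded up to 5072247; 5,072,247 required, 5,072,467 in favor — approved.
Class IV: 4/5 of 19396461 = 15517168.80, rounded up to 15517169; 15,517,169 required, 15,522,136 in favor — approved.

Approved — every class gave the required vote.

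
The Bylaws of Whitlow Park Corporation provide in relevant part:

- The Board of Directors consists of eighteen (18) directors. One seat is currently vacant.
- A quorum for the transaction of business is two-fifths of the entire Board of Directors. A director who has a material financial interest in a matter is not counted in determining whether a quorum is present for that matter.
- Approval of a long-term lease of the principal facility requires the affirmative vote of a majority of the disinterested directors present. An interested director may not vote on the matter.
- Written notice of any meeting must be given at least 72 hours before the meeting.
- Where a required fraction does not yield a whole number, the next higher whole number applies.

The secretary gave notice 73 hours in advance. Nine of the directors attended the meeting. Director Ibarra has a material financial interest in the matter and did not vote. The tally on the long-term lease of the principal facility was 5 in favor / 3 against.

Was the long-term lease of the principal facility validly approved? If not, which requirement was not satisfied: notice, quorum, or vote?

Valid — all requirements satisfied.

Notice: 73 hours given; 72 required (73 ≥ 72). Satisfied.
Quorum: 9 present, but the 1 interested director does not count, leaving 8. Quorum is 8. Satisfied.
Vote: the long-term lease of the principal facility requires a majority of the disinterested directors present (9 − 1 = 8). A majority of 8 is 5, so 5 affirmative votes are needed; 5 voted in favor. Satisfied.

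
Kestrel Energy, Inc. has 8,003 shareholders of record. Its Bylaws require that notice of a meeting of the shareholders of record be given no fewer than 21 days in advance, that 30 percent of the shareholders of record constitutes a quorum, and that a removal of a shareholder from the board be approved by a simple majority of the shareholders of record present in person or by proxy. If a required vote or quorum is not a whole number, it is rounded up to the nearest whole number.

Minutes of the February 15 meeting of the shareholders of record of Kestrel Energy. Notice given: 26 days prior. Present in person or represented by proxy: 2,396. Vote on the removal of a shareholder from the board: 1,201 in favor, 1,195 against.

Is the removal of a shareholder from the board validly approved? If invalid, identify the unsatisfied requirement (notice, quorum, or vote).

Invalid — quorum requirement not satisfied.

Notice: 26 days given; 21 required. Satisfied.
Quorum: 30% of 8,003 = 2,400.90, rounded up to 2,401; 2,396 present. Not satisfied.
Vote: requires a majority of those present (2,396); a majority of 2396 is 1199, so 1,199 needed; 1,201 in favor. Satisfied.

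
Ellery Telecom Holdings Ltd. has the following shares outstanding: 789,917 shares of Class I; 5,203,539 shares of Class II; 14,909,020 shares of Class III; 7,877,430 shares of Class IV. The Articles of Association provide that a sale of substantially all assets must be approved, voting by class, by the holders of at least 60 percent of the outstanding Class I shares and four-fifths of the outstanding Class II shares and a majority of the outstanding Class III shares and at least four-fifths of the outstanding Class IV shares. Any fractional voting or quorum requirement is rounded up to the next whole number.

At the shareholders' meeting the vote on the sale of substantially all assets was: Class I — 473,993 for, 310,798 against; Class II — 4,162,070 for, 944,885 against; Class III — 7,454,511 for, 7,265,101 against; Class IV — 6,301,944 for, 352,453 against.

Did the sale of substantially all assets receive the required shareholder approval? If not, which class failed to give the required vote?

Class I: 3/5 of 789917 = 473950.20, rounded up to 473951; 473,951 required, 473,993 in favor — approved.
Class II: 4/5 of 5203539 = 4162831.20, rounded up to 4162832; 4,162,832 required, 4,162,070 in favor — not approved.
Class III: a majority of 14909020 is 7454511; 7,454,511 required, 7,454,511 in favor — approved.
Class IV: 4/5 of 7877430 = 6301944; 6,301,944 required, 6,301,944 in favor — approved.

Not approved — the Class II shares did not give the required vote.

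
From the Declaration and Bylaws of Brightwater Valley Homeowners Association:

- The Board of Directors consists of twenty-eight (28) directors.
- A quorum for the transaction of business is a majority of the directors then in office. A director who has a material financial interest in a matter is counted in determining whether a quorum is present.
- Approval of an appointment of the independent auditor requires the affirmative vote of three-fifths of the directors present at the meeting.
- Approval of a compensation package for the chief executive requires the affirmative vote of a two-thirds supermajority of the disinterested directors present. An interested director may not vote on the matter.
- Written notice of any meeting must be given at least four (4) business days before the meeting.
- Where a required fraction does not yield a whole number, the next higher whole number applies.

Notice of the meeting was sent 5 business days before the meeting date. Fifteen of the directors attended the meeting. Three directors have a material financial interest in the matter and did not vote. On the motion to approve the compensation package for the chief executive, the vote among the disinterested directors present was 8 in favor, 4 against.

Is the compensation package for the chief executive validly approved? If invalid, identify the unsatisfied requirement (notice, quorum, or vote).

Valid — all requirements satisfied.

Notice: 5 business days given; 4 required (5 ≥ 4). Satisfied.
Quorum: 15 present (interested directors count toward quorum); quorum is 15. Satisfied.
Vote: the compensation package for the chief executive requires two-thirds of the disinterested directors present (15 − 3 = 12). 2/3 of 12 = 8, so 8 affirmative votes are needed; 8 voted in favor. Satisfied.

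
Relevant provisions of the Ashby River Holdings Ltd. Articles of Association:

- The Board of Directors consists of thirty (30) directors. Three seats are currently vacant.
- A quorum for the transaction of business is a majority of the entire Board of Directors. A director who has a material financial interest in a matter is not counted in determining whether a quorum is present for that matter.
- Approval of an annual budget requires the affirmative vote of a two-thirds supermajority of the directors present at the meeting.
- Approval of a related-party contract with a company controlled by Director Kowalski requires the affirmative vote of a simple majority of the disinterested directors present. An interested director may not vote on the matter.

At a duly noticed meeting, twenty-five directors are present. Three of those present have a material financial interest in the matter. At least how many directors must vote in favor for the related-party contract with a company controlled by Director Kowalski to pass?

The related-party contract with a company controlled by Director Kowalski requires a majority of the disinterested directors present (25 − 3 = 22).
A majority of 22 is 12.

12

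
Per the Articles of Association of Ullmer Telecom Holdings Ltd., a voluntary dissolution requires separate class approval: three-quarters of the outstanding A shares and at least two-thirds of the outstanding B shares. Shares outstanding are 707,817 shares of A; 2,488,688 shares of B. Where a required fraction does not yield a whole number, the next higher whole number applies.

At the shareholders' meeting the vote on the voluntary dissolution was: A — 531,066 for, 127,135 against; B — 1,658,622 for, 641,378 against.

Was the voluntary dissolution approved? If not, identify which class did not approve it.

Not approved — the B shares did not give the required vote.

A: 3/4 of 707817 = 530862.75, rounded up to 530863; 530,863 required, 531,066 in favor — approved.
B: 2/3 of 2488688 = 1659125.33, rounded up to 1659126; 1,659,126 required, 1,658,622 in favor — not approved.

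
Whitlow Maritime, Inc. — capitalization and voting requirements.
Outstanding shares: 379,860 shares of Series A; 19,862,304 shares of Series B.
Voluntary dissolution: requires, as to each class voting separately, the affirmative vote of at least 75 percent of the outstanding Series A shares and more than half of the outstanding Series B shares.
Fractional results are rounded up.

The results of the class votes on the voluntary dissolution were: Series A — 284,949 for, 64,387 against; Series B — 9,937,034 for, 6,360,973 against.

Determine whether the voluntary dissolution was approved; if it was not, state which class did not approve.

Approved — every class gave the required vote.

Series A: 3/4 of 379860 = 284895; 284,895 required, 284,949 in favor — approved.
Series B: a majority of 19862304 is 9931153; 9,931,153 required, 9,937,034 in favor — approved.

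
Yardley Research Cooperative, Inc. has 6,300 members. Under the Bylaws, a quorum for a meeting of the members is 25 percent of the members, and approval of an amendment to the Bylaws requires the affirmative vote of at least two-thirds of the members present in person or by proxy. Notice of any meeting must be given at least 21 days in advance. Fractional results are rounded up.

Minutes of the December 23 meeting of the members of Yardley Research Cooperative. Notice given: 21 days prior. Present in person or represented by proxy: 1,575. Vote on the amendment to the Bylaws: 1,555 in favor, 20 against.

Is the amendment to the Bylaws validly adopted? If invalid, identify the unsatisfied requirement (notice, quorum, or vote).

Notice: 21 days given; 21 required. Satisfied.
Quorum: 25% of 6,300 = 1,575; 1,575 present. Satisfied.
Vote: requires two-thirds of those present (1,575); 2/3 of 1575 = 1050, so 1,050 needed; 1,555 in favor. Satisfied.

Valid — all requirements satisfied.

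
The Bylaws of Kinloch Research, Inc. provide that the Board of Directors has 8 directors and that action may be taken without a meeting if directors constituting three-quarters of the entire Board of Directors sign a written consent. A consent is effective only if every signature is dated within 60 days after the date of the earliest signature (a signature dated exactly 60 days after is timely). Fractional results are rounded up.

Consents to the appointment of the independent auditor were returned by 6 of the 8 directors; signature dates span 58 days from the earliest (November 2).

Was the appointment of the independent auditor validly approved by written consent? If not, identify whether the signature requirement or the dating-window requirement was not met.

Signatures required: three-quarters of 8 — 3/4 of 8 = 6, so 6 needed; 6 signed. Sufficient.
Dating window: the latest signature is 58 days after the earliest; the limit is 60 days. Within the window.

Effective — both the signature and dating-window requirements are satisfied.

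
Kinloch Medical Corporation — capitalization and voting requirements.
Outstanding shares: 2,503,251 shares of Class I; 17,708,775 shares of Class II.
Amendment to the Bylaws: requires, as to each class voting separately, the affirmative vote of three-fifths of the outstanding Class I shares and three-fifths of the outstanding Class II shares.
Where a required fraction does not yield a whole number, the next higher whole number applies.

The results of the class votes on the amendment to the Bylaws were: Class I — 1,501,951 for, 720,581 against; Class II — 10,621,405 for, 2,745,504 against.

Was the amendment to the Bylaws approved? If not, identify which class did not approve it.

Class I: 3/5 of 2503251 = 1501950.60, rounded up to 1501951; 1,501,951 required, 1,501,951 in favor — approved.
Class II: 3/5 of 17708775 = 10625265; 10,625,265 required, 10,621,405 in favor — not approved.

Not approved — the Class II shares did not give the required vote.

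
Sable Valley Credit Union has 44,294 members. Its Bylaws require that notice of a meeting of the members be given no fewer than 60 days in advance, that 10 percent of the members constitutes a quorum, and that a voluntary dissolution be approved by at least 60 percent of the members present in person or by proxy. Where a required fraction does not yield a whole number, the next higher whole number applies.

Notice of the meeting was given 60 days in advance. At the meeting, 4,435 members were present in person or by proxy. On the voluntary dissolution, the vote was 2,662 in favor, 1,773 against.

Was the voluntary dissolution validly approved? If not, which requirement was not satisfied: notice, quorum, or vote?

Valid — all requirements satisfied.

Notice: 60 days given; 60 required. Satisfied.
Quorum: 10% of 44,294 = 4,429.40, rounded up to 4,430; 4,435 present. Satisfied.
Vote: requires three-fifths of those present (4,435); 3/5 of 4435 = 2661, so 2,661 needed; 2,662 in favor. Satisfied.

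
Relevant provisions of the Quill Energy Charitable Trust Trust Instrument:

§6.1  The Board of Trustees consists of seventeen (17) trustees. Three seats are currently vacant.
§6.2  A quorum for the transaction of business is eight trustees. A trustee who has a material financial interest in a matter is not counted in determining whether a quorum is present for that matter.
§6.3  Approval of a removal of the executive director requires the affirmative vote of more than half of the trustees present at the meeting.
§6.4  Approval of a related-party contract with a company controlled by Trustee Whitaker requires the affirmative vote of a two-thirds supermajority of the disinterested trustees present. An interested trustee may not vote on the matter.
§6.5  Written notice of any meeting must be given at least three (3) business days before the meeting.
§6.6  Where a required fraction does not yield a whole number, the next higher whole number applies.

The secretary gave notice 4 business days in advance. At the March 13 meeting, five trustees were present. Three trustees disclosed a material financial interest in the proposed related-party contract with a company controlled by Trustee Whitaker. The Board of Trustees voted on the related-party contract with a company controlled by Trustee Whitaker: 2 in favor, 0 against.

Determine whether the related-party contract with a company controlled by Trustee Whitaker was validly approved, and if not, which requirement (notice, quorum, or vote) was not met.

Notice: 4 business days given; 3 required (4 ≥ 3). Satisfied.
Quorum: 5 present, but the 3 interested trustees do not count, leaving 2. Quorum is 8. Not satisfied.
Vote: the related-party contract with a company controlled by Trustee Whitaker requires two-thirds of the disinterested trustees present (5 − 3 = 2). 2/3 of 2 = 1.33, rounded up to 2, so 2 affirmative votes are needed; 2 voted in favor. Satisfied. (Moot — without a quorum no business can be validly transacted.)

Invalid — quorum requirement not satisfied.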